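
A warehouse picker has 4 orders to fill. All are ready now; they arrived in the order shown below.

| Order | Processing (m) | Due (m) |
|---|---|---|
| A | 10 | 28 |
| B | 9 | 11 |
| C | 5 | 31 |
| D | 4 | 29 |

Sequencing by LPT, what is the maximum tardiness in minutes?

8

LPT (decreasing processing time): A B C D.
A: 0→10, due 28, tardiness 0
B: 10→19, due 11, tardiness 8
C: 19→24, due 31, tardiness 0
D: 24→28, due 29, tardiness 0
Maximum = 8.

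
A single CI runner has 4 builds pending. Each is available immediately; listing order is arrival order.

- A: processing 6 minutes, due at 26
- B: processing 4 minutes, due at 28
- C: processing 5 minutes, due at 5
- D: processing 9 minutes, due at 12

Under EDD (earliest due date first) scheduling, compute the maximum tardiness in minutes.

2

EDD (increasing due date): C D A B.
C: 0→5, due 5, tardiness 0
D: 5→14, due 12, tardiness 2
A: 14→20, due 26, tardiness 0
B: 20→24, due 28, tardiness 0
Maximum = 2.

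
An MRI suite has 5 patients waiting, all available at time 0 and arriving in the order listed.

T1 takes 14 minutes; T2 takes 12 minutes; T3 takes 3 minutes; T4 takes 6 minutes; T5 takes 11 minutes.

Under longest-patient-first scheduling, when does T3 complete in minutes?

46

LPT (decreasing processing time): T1 T2 T5 T4 T3.
T1: 0→14
T2: 14→26
T5: 26→37
T4: 37→43
T3: 43→46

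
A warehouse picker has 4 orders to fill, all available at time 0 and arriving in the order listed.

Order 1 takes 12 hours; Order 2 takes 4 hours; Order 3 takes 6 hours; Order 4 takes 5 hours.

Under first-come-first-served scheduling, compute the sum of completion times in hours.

77

FIFO (arrival order): Order 1 Order 2 Order 3 Order 4.
Order 1: 0→12
Order 2: 12→16
Order 3: 16→22
Order 4: 22→27
Sum = 12+16+22+27 = 77.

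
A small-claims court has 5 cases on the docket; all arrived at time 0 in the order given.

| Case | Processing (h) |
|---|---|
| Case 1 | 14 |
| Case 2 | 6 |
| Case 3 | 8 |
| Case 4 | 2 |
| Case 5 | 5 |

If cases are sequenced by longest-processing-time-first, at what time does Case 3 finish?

22

LPT (decreasing processing time): Case 1 Case 3 Case 2 Case 5 Case 4.
Case 1: 0→14
Case 3: 14→22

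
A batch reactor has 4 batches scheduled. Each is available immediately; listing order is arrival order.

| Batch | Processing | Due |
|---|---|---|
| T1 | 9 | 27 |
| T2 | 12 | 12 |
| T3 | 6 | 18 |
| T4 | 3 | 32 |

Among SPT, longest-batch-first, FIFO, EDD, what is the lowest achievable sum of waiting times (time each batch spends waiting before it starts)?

30

SPT (increasing processing time): T4 T3 T1 T2.
T4: waits 0, runs 0→3
T3: waits 3, runs 3→9
T1: waits 9, runs 9→18
T2: waits 18, runs 18→30
Sum = 0+3+9+18 = 30.
LPT (decreasing processing time): T2 T1 T3 T4.
T2: waits 0, runs 0→12
T1: waits 12, runs 12→21
T3: waits 21, runs 21→27
T4: waits 27, runs 27→30
Sum = 0+12+21+27 = 60.
FIFO (arrival order): T1 T2 T3 T4.
T1: waits 0, runs 0→9
T2: waits 9, runs 9→21
T3: waits 21, runs 21→27
T4: waits 27, runs 27→30
Sum = 0+9+21+27 = 57.
EDD (increasing due date): T2 T3 T1 T4.
T2: waits 0, runs 0→12
T3: waits 12, runs 12→18
T1: waits 18, runs 18→27
T4: waits 27, runs 27→30
Sum = 0+12+18+27 = 57.
SPT 30, LPT 60, FIFO 57, EDD 57 → minimum 30.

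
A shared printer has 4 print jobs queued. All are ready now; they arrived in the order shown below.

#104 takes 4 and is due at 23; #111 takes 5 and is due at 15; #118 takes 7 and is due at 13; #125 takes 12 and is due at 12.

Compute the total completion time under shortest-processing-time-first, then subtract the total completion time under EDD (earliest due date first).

-26

SPT (increasing processing time): #104 #111 #118 #125.
#104: 0→4
#111: 4→9
#118: 9→16
#125: 16→28
Sum = 4+9+16+28 = 57.
EDD (increasing due date): #125 #118 #111 #104.
#125: 0→12
#118: 12→19
#111: 19→24
#104: 24→28
Sum = 12+19+24+28 = 83.
Difference = 57 − 83 = -26.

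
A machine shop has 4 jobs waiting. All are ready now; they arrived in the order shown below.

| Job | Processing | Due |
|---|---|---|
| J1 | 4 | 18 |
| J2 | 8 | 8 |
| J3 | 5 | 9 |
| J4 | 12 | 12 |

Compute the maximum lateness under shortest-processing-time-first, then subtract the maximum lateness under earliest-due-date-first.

SPT (increasing processing time): J1 J3 J2 J4.
J1: 0→4, due 18, lateness -14
J3: 4→9, due 9, lateness 0
J2: 9→17, due 8, lateness 9
J4: 17→29, due 12, lateness 17
Maximum = 17.
EDD (increasing due date): J2 J3 J4 J1.
J2: 0→8, due 8, lateness 0
J3: 8→13, due 9, lateness 4
J4: 13→25, due 12, lateness 13
J1: 25→29, due 18, lateness 11
Maximum = 13.
Difference = 17 − 13 = 4.

4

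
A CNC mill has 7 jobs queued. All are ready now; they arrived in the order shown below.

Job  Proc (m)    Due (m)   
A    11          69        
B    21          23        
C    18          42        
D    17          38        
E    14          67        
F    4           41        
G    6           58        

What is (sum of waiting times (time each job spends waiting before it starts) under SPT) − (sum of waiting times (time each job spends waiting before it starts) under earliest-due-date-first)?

-115

SPT (increasing processing time): F G A E D C B.
F: waits 0, runs 0→4
G: waits 4, runs 4→10
A: waits 10, runs 10→21
E: waits 21, runs 21→35
D: waits 35, runs 35→52
C: waits 52, runs 52→70
B: waits 70, runs 70→91
Sum = 0+4+10+21+35+52+70 = 192.
EDD (increasing due date): B D F C G E A.
B: waits 0, runs 0→21
D: waits 21, runs 21→38
F: waits 38, runs 38→42
C: waits 42, runs 42→60
G: waits 60, runs 60→66
E: waits 66, runs 66→80
A: waits 80, runs 80→91
Sum = 0+21+38+42+60+66+80 = 307.
Difference = 192 − 307 = -115.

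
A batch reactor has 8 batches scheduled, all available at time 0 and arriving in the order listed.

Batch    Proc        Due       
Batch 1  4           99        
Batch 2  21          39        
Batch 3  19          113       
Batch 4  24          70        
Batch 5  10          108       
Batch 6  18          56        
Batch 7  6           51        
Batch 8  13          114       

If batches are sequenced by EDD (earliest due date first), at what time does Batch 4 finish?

69

EDD (increasing due date): Batch 2 Batch 7 Batch 6 Batch 4 Batch 1 Batch 5 Batch 3 Batch 8.
Batch 2: 0→21
Batch 7: 21→27
Batch 6: 27→45
Batch 4: 45→69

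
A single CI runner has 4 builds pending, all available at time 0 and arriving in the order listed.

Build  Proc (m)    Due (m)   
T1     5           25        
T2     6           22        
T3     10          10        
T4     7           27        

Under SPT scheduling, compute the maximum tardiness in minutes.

18

SPT (increasing processing time): T1 T2 T4 T3.
T1: 0→5, due 25, tardiness 0
T2: 5→11, due 22, tardiness 0
T4: 11→18, due 27, tardiness 0
T3: 18→28, due 10, tardiness 18
Maximum = 18.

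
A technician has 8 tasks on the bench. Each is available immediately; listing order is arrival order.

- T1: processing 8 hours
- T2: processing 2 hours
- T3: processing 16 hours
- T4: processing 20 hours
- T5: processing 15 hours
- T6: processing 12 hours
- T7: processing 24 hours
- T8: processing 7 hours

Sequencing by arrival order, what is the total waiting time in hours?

FIFO (arrival order): T1 T2 T3 T4 T5 T6 T7 T8.
T1: waits 0, runs 0→8
T2: waits 8, runs 8→10
T3: waits 10, runs 10→26
T4: waits 26, runs 26→46
T5: waits 46, runs 46→61
T6: waits 61, runs 61→73
T7: waits 73, runs 73→97
T8: waits 97, runs 97→104
Sum = 0+8+10+26+46+61+73+97 = 321.

321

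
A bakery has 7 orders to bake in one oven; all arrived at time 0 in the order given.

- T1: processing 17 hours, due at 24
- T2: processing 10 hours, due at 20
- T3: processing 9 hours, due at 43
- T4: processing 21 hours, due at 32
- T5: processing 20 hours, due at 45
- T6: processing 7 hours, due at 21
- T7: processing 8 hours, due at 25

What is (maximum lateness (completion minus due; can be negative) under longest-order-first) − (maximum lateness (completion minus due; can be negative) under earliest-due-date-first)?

24

LPT (decreasing processing time): T4 T5 T1 T2 T3 T7 T6.
T4: 0→21, due 32, lateness -11
T5: 21→41, due 45, lateness -4
T1: 41→58, due 24, lateness 34
T2: 58→68, due 20, lateness 48
T3: 68→77, due 43, lateness 34
T7: 77→85, due 25, lateness 60
T6: 85→92, due 21, lateness 71
Maximum = 71.
EDD (increasing due date): T2 T6 T1 T7 T4 T3 T5.
T2: 0→10, due 20, lateness -10
T6: 10→17, due 21, lateness -4
T1: 17→34, due 24, lateness 10
T7: 34→42, due 25, lateness 17
T4: 42→63, due 32, lateness 31
T3: 63→72, due 43, lateness 29
T5: 72→92, due 45, lateness 47
Maximum = 47.
Difference = 71 − 47 = 24.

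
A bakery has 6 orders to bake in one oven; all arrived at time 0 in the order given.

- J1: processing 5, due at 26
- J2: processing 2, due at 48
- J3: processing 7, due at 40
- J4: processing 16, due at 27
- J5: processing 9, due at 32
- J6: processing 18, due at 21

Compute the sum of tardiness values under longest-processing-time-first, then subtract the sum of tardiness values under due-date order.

LPT (decreasing processing time): J6 J4 J5 J3 J1 J2.
J6: 0→18, due 21, tardiness 0
J4: 18→34, due 27, tardiness 7
J5: 34→43, due 32, tardiness 11
J3: 43→50, due 40, tardiness 10
J1: 50→55, due 26, tardiness 29
J2: 55→57, due 48, tardiness 9
Sum = 0+7+11+10+29+9 = 66.
EDD (increasing due date): J6 J1 J4 J5 J3 J2.
J6: 0→18, due 21, tardiness 0
J1: 18→23, due 26, tardiness 0
J4: 23→39, due 27, tardiness 12
J5: 39→48, due 32, tardiness 16
J3: 48→55, due 40, tardiness 15
J2: 55→57, due 48, tardiness 9
Sum = 0+0+12+16+15+9 = 52.
Difference = 66 − 52 = 14.

14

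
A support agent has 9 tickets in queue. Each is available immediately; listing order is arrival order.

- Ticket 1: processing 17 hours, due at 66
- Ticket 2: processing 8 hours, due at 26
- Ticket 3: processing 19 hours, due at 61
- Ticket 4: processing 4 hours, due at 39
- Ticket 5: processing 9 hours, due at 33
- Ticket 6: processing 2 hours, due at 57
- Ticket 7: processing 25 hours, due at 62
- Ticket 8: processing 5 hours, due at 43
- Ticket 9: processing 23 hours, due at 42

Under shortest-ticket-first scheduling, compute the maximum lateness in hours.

50

SPT (increasing processing time): Ticket 6 Ticket 4 Ticket 8 Ticket 2 Ticket 5 Ticket 1 Ticket 3 Ticket 9 Ticket 7.
Ticket 6: 0→2, due 57, lateness -55
Ticket 4: 2→6, due 39, lateness -33
Ticket 8: 6→11, due 43, lateness -32
Ticket 2: 11→19, due 26, lateness -7
Ticket 5: 19→28, due 33, lateness -5
Ticket 1: 28→45, due 66, lateness -21
Ticket 3: 45→64, due 61, lateness 3
Ticket 9: 64→87, due 42, lateness 45
Ticket 7: 87→112, due 62, lateness 50
Maximum = 50.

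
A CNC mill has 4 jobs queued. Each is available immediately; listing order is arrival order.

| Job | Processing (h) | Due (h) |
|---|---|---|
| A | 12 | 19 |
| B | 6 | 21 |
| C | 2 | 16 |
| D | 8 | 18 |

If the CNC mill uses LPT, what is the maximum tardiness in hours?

LPT (decreasing processing time): A D B C.
A: 0→12, due 19, tardiness 0
D: 12→20, due 18, tardiness 2
B: 20→26, due 21, tardiness 5
C: 26→28, due 16, tardiness 12
Maximum = 12.

12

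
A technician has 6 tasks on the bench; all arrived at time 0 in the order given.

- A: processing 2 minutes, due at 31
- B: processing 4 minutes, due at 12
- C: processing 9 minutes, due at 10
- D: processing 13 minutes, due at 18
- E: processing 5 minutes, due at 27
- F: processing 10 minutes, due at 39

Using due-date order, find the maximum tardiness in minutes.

8

EDD (increasing due date): C B D E A F.
C: 0→9, due 10, tardiness 0
B: 9→13, due 12, tardiness 1
D: 13→26, due 18, tardiness 8
E: 26→31, due 27, tardiness 4
A: 31→33, due 31, tardiness 2
F: 33→43, due 39, tardiness 4
Maximum = 8.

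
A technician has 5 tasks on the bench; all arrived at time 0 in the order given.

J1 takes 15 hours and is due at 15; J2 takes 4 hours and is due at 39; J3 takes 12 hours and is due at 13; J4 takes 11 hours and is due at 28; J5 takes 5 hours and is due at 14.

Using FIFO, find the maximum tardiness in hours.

33

FIFO (arrival order): J1 J2 J3 J4 J5.
J1: 0→15, due 15, tardiness 0
J2: 15→19, due 39, tardiness 0
J3: 19→31, due 13, tardiness 18
J4: 31→42, due 28, tardiness 14
J5: 42→47, due 14, tardiness 33
Maximum = 33.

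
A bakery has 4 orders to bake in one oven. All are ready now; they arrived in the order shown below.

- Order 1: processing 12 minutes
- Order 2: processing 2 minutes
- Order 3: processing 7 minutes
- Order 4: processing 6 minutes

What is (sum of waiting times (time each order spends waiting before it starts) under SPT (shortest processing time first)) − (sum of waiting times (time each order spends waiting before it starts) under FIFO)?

SPT (increasing processing time): Order 2 Order 4 Order 3 Order 1.
Order 2: waits 0, runs 0→2
Order 4: waits 2, runs 2→8
Order 3: waits 8, runs 8→15
Order 1: waits 15, runs 15→27
Sum = 0+2+8+15 = 25.
FIFO (arrival order): Order 1 Order 2 Order 3 Order 4.
Order 1: waits 0, runs 0→12
Order 2: waits 12, runs 12→14
Order 3: waits 14, runs 14→21
Order 4: waits 21, runs 21→27
Sum = 0+12+14+21 = 47.
Difference = 25 − 47 = -22.

-22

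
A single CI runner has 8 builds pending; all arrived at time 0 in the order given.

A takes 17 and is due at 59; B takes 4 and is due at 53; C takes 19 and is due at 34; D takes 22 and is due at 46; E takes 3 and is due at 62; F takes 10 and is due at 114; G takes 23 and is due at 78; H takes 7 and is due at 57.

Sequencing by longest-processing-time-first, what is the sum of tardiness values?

LPT (decreasing processing time): G D C A F H B E.
G: 0→23, due 78, tardiness 0
D: 23→45, due 46, tardiness 0
C: 45→64, due 34, tardiness 30
A: 64→81, due 59, tardiness 22
F: 81→91, due 114, tardiness 0
H: 91→98, due 57, tardiness 41
B: 98→102, due 53, tardiness 49
E: 102→105, due 62, tardiness 43
Sum = 0+0+30+22+0+41+49+43 = 185.

185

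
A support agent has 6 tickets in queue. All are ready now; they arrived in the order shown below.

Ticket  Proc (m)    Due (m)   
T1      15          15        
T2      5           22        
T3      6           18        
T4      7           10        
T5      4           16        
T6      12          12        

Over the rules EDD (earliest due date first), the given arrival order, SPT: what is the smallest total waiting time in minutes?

EDD (increasing due date): T4 T6 T1 T5 T3 T2.
T4: waits 0, runs 0→7
T6: waits 7, runs 7→19
T1: waits 19, runs 19→34
T5: waits 34, runs 34→38
T3: waits 38, runs 38→44
T2: waits 44, runs 44→49
Sum = 0+7+19+34+38+44 = 142.
FIFO (arrival order): T1 T2 T3 T4 T5 T6.
T1: waits 0, runs 0→15
T2: waits 15, runs 15→20
T3: waits 20, runs 20→26
T4: waits 26, runs 26→33
T5: waits 33, runs 33→37
T6: waits 37, runs 37→49
Sum = 0+15+20+26+33+37 = 131.
SPT (increasing processing time): T5 T2 T3 T4 T6 T1.
T5: waits 0, runs 0→4
T2: waits 4, runs 4→9
T3: waits 9, runs 9→15
T4: waits 15, runs 15→22
T6: waits 22, runs 22→34
T1: waits 34, runs 34→49
Sum = 0+4+9+15+22+34 = 84.
EDD 142, FIFO 131, SPT 84 → minimum 84.

84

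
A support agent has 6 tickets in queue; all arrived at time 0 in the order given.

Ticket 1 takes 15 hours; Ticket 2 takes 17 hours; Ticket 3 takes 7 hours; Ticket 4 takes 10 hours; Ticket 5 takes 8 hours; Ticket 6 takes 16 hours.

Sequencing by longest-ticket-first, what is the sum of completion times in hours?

LPT (decreasing processing time): Ticket 2 Ticket 6 Ticket 1 Ticket 4 Ticket 5 Ticket 3.
Ticket 2: 0→17
Ticket 6: 17→33
Ticket 1: 33→48
Ticket 4: 48→58
Ticket 5: 58→66
Ticket 3: 66→73
Sum = 17+33+48+58+66+73 = 295.

295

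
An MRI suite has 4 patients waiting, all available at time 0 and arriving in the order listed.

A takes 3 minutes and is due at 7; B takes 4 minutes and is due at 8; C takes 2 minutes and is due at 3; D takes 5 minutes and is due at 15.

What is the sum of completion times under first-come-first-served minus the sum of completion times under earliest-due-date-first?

3

FIFO (arrival order): A B C D.
A: 0→3
B: 3→7
C: 7→9
D: 9→14
Sum = 3+7+9+14 = 33.
EDD (increasing due date): C A B D.
C: 0→2
A: 2→5
B: 5→9
D: 9→14
Sum = 2+5+9+14 = 30.
Difference = 33 − 30 = 3.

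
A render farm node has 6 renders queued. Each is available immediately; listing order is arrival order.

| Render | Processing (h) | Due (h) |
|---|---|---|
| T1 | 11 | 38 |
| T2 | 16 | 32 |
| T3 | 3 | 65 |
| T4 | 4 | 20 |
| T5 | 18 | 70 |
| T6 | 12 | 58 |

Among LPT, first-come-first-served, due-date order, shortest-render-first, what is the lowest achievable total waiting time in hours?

104

LPT (decreasing processing time): T5 T2 T6 T1 T4 T3.
T5: waits 0, runs 0→18
T2: waits 18, runs 18→34
T6: waits 34, runs 34→46
T1: waits 46, runs 46→57
T4: waits 57, runs 57→61
T3: waits 61, runs 61→64
Sum = 0+18+34+46+57+61 = 216.
FIFO (arrival order): T1 T2 T3 T4 T5 T6.
T1: waits 0, runs 0→11
T2: waits 11, runs 11→27
T3: waits 27, runs 27→30
T4: waits 30, runs 30→34
T5: waits 34, runs 34→52
T6: waits 52, runs 52→64
Sum = 0+11+27+30+34+52 = 154.
EDD (increasing due date): T4 T2 T1 T6 T3 T5.
T4: waits 0, runs 0→4
T2: waits 4, runs 4→20
T1: waits 20, runs 20→31
T6: waits 31, runs 31→43
T3: waits 43, runs 43→46
T5: waits 46, runs 46→64
Sum = 0+4+20+31+43+46 = 144.
SPT (increasing processing time): T3 T4 T1 T6 T2 T5.
T3: waits 0, runs 0→3
T4: waits 3, runs 3→7
T1: waits 7, runs 7→18
T6: waits 18, runs 18→30
T2: waits 30, runs 30→46
T5: waits 46, runs 46→64
Sum = 0+3+7+18+30+46 = 104.
LPT 216, FIFO 154, EDD 144, SPT 104 → minimum 104.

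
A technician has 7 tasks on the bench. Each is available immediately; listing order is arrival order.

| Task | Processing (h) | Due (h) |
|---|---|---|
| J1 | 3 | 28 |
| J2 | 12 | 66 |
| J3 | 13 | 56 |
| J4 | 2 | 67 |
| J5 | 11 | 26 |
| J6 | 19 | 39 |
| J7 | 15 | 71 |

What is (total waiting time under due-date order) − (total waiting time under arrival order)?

EDD (increasing due date): J5 J1 J6 J3 J2 J4 J7.
J5: waits 0, runs 0→11
J1: waits 11, runs 11→14
J6: waits 14, runs 14→33
J3: waits 33, runs 33→46
J2: waits 46, runs 46→58
J4: waits 58, runs 58→60
J7: waits 60, runs 60→75
Sum = 0+11+14+33+46+58+60 = 222.
FIFO (arrival order): J1 J2 J3 J4 J5 J6 J7.
J1: waits 0, runs 0→3
J2: waits 3, runs 3→15
J3: waits 15, runs 15→28
J4: waits 28, runs 28→30
J5: waits 30, runs 30→41
J6: waits 41, runs 41→60
J7: waits 60, runs 60→75
Sum = 0+3+15+28+30+41+60 = 177.
Difference = 222 − 177 = 45.

45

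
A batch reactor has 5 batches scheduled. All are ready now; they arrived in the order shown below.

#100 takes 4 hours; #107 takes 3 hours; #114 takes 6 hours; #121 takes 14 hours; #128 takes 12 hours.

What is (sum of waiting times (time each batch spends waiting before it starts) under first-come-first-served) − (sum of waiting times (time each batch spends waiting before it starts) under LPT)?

-57

FIFO (arrival order): #100 #107 #114 #121 #128.
#100: waits 0, runs 0→4
#107: waits 4, runs 4→7
#114: waits 7, runs 7→13
#121: waits 13, runs 13→27
#128: waits 27, runs 27→39
Sum = 0+4+7+13+27 = 51.
LPT (decreasing processing time): #121 #128 #114 #100 #107.
#121: waits 0, runs 0→14
#128: waits 14, runs 14→26
#114: waits 26, runs 26→32
#100: waits 32, runs 32→36
#107: waits 36, runs 36→39
Sum = 0+14+26+32+36 = 108.
Difference = 51 − 108 = -57.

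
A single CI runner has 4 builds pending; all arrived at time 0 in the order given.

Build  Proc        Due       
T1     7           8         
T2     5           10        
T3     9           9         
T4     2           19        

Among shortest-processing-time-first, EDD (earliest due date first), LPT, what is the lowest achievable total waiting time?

SPT (increasing processing time): T4 T2 T1 T3.
T4: waits 0, runs 0→2
T2: waits 2, runs 2→7
T1: waits 7, runs 7→14
T3: waits 14, runs 14→23
Sum = 0+2+7+14 = 23.
EDD (increasing due date): T1 T3 T2 T4.
T1: waits 0, runs 0→7
T3: waits 7, runs 7→16
T2: waits 16, runs 16→21
T4: waits 21, runs 21→23
Sum = 0+7+16+21 = 44.
LPT (decreasing processing time): T3 T1 T2 T4.
T3: waits 0, runs 0→9
T1: waits 9, runs 9→16
T2: waits 16, runs 16→21
T4: waits 21, runs 21→23
Sum = 0+9+16+21 = 46.
SPT 23, EDD 44, LPT 46 → minimum 23.

23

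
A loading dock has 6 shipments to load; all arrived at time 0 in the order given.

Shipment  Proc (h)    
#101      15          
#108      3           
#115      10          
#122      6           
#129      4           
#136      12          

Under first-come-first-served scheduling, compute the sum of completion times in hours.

183

FIFO (arrival order): #101 #108 #115 #122 #129 #136.
#101: 0→15
#108: 15→18
#115: 18→28
#122: 28→34
#129: 34→38
#136: 38→50
Sum = 15+18+28+34+38+50 = 183.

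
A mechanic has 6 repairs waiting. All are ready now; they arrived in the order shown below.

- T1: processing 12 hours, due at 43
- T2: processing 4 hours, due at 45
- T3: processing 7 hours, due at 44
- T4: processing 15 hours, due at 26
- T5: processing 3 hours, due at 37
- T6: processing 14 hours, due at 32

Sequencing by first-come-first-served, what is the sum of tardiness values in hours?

FIFO (arrival order): T1 T2 T3 T4 T5 T6.
T1: 0→12, due 43, tardiness 0
T2: 12→16, due 45, tardiness 0
T3: 16→23, due 44, tardiness 0
T4: 23→38, due 26, tardiness 12
T5: 38→41, due 37, tardiness 4
T6: 41→55, due 32, tardiness 23
Sum = 0+0+0+12+4+23 = 39.

39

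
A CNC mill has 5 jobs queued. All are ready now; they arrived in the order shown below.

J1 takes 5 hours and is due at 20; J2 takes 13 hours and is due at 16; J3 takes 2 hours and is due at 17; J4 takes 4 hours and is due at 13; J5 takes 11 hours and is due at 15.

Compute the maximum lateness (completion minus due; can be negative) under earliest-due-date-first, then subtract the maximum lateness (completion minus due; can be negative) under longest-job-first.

-5

EDD (increasing due date): J4 J5 J2 J3 J1.
J4: 0→4, due 13, lateness -9
J5: 4→15, due 15, lateness 0
J2: 15→28, due 16, lateness 12
J3: 28→30, due 17, lateness 13
J1: 30→35, due 20, lateness 15
Maximum = 15.
LPT (decreasing processing time): J2 J5 J1 J4 J3.
J2: 0→13, due 16, lateness -3
J5: 13→24, due 15, lateness 9
J1: 24→29, due 20, lateness 9
J4: 29→33, due 13, lateness 20
J3: 33→35, due 17, lateness 18
Maximum = 20.
Difference = 15 − 20 = -5.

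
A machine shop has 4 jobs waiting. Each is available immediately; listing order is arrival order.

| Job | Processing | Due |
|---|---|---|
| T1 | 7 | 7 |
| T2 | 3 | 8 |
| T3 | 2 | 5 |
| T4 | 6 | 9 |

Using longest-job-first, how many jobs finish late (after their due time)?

3

LPT (decreasing processing time): T1 T4 T2 T3.
T1: 0→7, due 7, tardiness 0
T4: 7→13, due 9, tardiness 4
T2: 13→16, due 8, tardiness 8
T3: 16→18, due 5, tardiness 13
Late jobs: 3.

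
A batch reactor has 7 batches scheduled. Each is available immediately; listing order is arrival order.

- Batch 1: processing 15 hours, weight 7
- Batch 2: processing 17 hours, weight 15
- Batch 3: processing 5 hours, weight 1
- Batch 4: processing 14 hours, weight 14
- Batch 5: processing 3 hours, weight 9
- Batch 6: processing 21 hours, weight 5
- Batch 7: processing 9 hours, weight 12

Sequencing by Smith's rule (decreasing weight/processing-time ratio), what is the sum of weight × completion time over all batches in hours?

2065

WSPT (decreasing weight/processing-time ratio): Batch 5 Batch 7 Batch 4 Batch 2 Batch 1 Batch 6 Batch 3.
Batch 5: finishes 3, weight 9, w·C = 27
Batch 7: finishes 12, weight 12, w·C = 144
Batch 4: finishes 26, weight 14, w·C = 364
Batch 2: finishes 43, weight 15, w·C = 645
Batch 1: finishes 58, weight 7, w·C = 406
Batch 6: finishes 79, weight 5, w·C = 395
Batch 3: finishes 84, weight 1, w·C = 84
Sum = 27+144+364+645+406+395+84 = 2065.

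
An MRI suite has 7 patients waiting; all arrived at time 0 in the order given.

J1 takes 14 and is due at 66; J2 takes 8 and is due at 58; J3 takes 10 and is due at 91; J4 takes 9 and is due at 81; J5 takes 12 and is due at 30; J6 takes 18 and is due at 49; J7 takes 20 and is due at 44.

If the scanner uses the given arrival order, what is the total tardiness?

92

FIFO (arrival order): J1 J2 J3 J4 J5 J6 J7.
J1: 0→14, due 66, tardiness 0
J2: 14→22, due 58, tardiness 0
J3: 22→32, due 91, tardiness 0
J4: 32→41, due 81, tardiness 0
J5: 41→53, due 30, tardiness 23
J6: 53→71, due 49, tardiness 22
J7: 71→91, due 44, tardiness 47
Sum = 0+0+0+0+23+22+47 = 92.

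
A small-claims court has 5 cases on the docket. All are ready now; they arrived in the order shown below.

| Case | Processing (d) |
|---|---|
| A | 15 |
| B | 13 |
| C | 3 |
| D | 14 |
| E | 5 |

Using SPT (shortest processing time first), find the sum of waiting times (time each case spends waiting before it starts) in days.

67

SPT (increasing processing time): C E B D A.
C: waits 0, runs 0→3
E: waits 3, runs 3→8
B: waits 8, runs 8→21
D: waits 21, runs 21→35
A: waits 35, runs 35→50
Sum = 0+3+8+21+35 = 67.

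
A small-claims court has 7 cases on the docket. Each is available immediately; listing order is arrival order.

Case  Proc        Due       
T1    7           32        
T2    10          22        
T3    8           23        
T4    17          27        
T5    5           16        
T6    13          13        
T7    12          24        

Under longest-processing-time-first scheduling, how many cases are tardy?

6

LPT (decreasing processing time): T4 T6 T7 T2 T3 T1 T5.
T4: 0→17, due 27, tardiness 0
T6: 17→30, due 13, tardiness 17
T7: 30→42, due 24, tardiness 18
T2: 42→52, due 22, tardiness 30
T3: 52→60, due 23, tardiness 37
T1: 60→67, due 32, tardiness 35
T5: 67→72, due 16, tardiness 56
Late cases: 6.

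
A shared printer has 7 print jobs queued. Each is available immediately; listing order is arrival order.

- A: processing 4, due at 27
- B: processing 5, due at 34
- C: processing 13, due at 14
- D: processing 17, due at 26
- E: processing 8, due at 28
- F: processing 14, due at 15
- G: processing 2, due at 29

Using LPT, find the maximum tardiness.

34

LPT (decreasing processing time): D F C E B A G.
D: 0→17, due 26, tardiness 0
F: 17→31, due 15, tardiness 16
C: 31→44, due 14, tardiness 30
E: 44→52, due 28, tardiness 24
B: 52→57, due 34, tardiness 23
A: 57→61, due 27, tardiness 34
G: 61→63, due 29, tardiness 34
Maximum = 34.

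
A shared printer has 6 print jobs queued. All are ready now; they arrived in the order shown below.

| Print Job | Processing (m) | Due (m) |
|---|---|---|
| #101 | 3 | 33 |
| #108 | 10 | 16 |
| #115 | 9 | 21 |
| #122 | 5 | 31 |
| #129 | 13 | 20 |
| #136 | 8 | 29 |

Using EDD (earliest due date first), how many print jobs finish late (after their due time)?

5

EDD (increasing due date): #108 #129 #115 #136 #122 #101.
#108: 0→10, due 16, tardiness 0
#129: 10→23, due 20, tardiness 3
#115: 23→32, due 21, tardiness 11
#136: 32→40, due 29, tardiness 11
#122: 40→45, due 31, tardiness 14
#101: 45→48, due 33, tardiness 15
Late print jobs: 5.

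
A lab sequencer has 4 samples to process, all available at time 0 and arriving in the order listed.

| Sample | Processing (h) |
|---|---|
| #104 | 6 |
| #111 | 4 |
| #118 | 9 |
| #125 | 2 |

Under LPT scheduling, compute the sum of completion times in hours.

LPT (decreasing processing time): #118 #104 #111 #125.
#118: 0→9
#104: 9→15
#111: 15→19
#125: 19→21
Sum = 9+15+19+21 = 64.

64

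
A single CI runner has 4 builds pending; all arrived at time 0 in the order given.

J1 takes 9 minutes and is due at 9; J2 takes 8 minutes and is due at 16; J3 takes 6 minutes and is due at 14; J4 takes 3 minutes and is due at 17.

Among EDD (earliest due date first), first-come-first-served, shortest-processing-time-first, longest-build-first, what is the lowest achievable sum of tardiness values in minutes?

17

EDD (increasing due date): J1 J3 J2 J4.
J1: 0→9, due 9, tardiness 0
J3: 9→15, due 14, tardiness 1
J2: 15→23, due 16, tardiness 7
J4: 23→26, due 17, tardiness 9
Sum = 0+1+7+9 = 17.
FIFO (arrival order): J1 J2 J3 J4.
J1: 0→9, due 9, tardiness 0
J2: 9→17, due 16, tardiness 1
J3: 17→23, due 14, tardiness 9
J4: 23→26, due 17, tardiness 9
Sum = 0+1+9+9 = 19.
SPT (increasing processing time): J4 J3 J2 J1.
J4: 0→3, due 17, tardiness 0
J3: 3→9, due 14, tardiness 0
J2: 9→17, due 16, tardiness 1
J1: 17→26, due 9, tardiness 17
Sum = 0+0+1+17 = 18.
LPT (decreasing processing time): J1 J2 J3 J4.
J1: 0→9, due 9, tardiness 0
J2: 9→17, due 16, tardiness 1
J3: 17→23, due 14, tardiness 9
J4: 23→26, due 17, tardiness 9
Sum = 0+1+9+9 = 19.
EDD 17, FIFO 19, SPT 18, LPT 19 → minimum 17.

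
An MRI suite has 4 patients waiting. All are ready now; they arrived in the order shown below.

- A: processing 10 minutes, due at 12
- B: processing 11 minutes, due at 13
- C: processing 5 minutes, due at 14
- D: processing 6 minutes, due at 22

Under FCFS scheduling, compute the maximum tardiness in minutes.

FIFO (arrival order): A B C D.
A: 0→10, due 12, tardiness 0
B: 10→21, due 13, tardiness 8
C: 21→26, due 14, tardiness 12
D: 26→32, due 22, tardiness 10
Maximum = 12.

12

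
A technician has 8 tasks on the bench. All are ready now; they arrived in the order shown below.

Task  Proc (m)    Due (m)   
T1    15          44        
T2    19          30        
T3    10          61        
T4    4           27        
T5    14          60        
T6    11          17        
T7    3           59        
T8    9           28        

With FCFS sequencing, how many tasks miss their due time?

6

FIFO (arrival order): T1 T2 T3 T4 T5 T6 T7 T8.
T1: 0→15, due 44, tardiness 0
T2: 15→34, due 30, tardiness 4
T3: 34→44, due 61, tardiness 0
T4: 44→48, due 27, tardiness 21
T5: 48→62, due 60, tardiness 2
T6: 62→73, due 17, tardiness 56
T7: 73→76, due 59, tardiness 17
T8: 76→85, due 28, tardiness 57
Late tasks: 6.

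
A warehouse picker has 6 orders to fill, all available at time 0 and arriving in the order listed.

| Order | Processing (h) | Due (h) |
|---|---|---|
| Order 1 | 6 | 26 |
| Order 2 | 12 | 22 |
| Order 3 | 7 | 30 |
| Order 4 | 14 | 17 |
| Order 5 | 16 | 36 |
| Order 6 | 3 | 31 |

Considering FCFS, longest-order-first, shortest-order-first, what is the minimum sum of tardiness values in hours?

53

FIFO (arrival order): Order 1 Order 2 Order 3 Order 4 Order 5 Order 6.
Order 1: 0→6, due 26, tardiness 0
Order 2: 6→18, due 22, tardiness 0
Order 3: 18→25, due 30, tardiness 0
Order 4: 25→39, due 17, tardiness 22
Order 5: 39→55, due 36, tardiness 19
Order 6: 55→58, due 31, tardiness 27
Sum = 0+0+0+22+19+27 = 68.
LPT (decreasing processing time): Order 5 Order 4 Order 2 Order 3 Order 1 Order 6.
Order 5: 0→16, due 36, tardiness 0
Order 4: 16→30, due 17, tardiness 13
Order 2: 30→42, due 22, tardiness 20
Order 3: 42→49, due 30, tardiness 19
Order 1: 49→55, due 26, tardiness 29
Order 6: 55→58, due 31, tardiness 27
Sum = 0+13+20+19+29+27 = 108.
SPT (increasing processing time): Order 6 Order 1 Order 3 Order 2 Order 4 Order 5.
Order 6: 0→3, due 31, tardiness 0
Order 1: 3→9, due 26, tardiness 0
Order 3: 9→16, due 30, tardiness 0
Order 2: 16→28, due 22, tardiness 6
Order 4: 28→42, due 17, tardiness 25
Order 5: 42→58, due 36, tardiness 22
Sum = 0+0+0+6+25+22 = 53.
FIFO 68, LPT 108, SPT 53 → minimum 53.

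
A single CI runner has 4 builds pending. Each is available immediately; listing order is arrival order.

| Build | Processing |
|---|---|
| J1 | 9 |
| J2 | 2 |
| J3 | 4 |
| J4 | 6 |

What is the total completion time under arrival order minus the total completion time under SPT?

FIFO (arrival order): J1 J2 J3 J4.
J1: 0→9
J2: 9→11
J3: 11→15
J4: 15→21
Sum = 9+11+15+21 = 56.
SPT (increasing processing time): J2 J3 J4 J1.
J2: 0→2
J3: 2→6
J4: 6→12
J1: 12→21
Sum = 2+6+12+21 = 41.
Difference = 56 − 41 = 15.

15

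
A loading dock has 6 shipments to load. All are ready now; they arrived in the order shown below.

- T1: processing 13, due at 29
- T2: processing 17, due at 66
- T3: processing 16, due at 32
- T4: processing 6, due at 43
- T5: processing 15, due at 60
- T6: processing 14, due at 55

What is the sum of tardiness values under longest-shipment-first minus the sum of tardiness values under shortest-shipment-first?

LPT (decreasing processing time): T2 T3 T5 T6 T1 T4.
T2: 0→17, due 66, tardiness 0
T3: 17→33, due 32, tardiness 1
T5: 33→48, due 60, tardiness 0
T6: 48→62, due 55, tardiness 7
T1: 62→75, due 29, tardiness 46
T4: 75→81, due 43, tardiness 38
Sum = 0+1+0+7+46+38 = 92.
SPT (increasing processing time): T4 T1 T6 T5 T3 T2.
T4: 0→6, due 43, tardiness 0
T1: 6→19, due 29, tardiness 0
T6: 19→33, due 55, tardiness 0
T5: 33→48, due 60, tardiness 0
T3: 48→64, due 32, tardiness 32
T2: 64→81, due 66, tardiness 15
Sum = 0+0+0+0+32+15 = 47.
Difference = 92 − 47 = 45.

45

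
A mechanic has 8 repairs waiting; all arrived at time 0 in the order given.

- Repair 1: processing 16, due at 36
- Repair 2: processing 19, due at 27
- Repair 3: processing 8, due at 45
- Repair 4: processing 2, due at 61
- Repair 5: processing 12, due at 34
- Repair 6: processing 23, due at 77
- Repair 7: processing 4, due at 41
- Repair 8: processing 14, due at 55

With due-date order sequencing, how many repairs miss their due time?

EDD (increasing due date): Repair 2 Repair 5 Repair 1 Repair 7 Repair 3 Repair 8 Repair 4 Repair 6.
Repair 2: 0→19, due 27, tardiness 0
Repair 5: 19→31, due 34, tardiness 0
Repair 1: 31→47, due 36, tardiness 11
Repair 7: 47→51, due 41, tardiness 10
Repair 3: 51→59, due 45, tardiness 14
Repair 8: 59→73, due 55, tardiness 18
Repair 4: 73→75, due 61, tardiness 14
Repair 6: 75→98, due 77, tardiness 21
Late repairs: 6.

6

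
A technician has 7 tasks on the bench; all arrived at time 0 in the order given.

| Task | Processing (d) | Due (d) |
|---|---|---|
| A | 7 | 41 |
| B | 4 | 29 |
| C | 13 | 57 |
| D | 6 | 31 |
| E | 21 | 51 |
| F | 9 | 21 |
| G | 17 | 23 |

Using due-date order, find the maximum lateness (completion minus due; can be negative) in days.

EDD (increasing due date): F G B D A E C.
F: 0→9, due 21, lateness -12
G: 9→26, due 23, lateness 3
B: 26→30, due 29, lateness 1
D: 30→36, due 31, lateness 5
A: 36→43, due 41, lateness 2
E: 43→64, due 51, lateness 13
C: 64→77, due 57, lateness 20
Maximum = 20.

20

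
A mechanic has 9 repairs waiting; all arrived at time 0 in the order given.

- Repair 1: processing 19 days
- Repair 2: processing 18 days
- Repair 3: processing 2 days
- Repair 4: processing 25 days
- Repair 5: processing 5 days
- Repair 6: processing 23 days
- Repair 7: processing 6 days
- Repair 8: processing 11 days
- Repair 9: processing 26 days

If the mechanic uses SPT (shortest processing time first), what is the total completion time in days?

SPT (increasing processing time): Repair 3 Repair 5 Repair 7 Repair 8 Repair 2 Repair 1 Repair 6 Repair 4 Repair 9.
Repair 3: 0→2
Repair 5: 2→7
Repair 7: 7→13
Repair 8: 13→24
Repair 2: 24→42
Repair 1: 42→61
Repair 6: 61→84
Repair 4: 84→109
Repair 9: 109→135
Sum = 2+7+13+24+42+61+84+109+135 = 477.

477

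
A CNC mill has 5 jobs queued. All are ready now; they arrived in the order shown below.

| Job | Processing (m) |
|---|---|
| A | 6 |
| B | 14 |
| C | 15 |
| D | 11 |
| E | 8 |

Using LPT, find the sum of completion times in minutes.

LPT (decreasing processing time): C B D E A.
C: 0→15
B: 15→29
D: 29→40
E: 40→48
A: 48→54
Sum = 15+29+40+48+54 = 186.

186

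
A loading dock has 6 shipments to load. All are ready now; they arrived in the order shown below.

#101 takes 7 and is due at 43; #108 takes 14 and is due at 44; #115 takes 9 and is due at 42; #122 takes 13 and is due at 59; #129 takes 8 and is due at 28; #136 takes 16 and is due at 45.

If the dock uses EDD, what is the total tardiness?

17

EDD (increasing due date): #129 #115 #101 #108 #136 #122.
#129: 0→8, due 28, tardiness 0
#115: 8→17, due 42, tardiness 0
#101: 17→24, due 43, tardiness 0
#108: 24→38, due 44, tardiness 0
#136: 38→54, due 45, tardiness 9
#122: 54→67, due 59, tardiness 8
Sum = 0+0+0+0+9+8 = 17.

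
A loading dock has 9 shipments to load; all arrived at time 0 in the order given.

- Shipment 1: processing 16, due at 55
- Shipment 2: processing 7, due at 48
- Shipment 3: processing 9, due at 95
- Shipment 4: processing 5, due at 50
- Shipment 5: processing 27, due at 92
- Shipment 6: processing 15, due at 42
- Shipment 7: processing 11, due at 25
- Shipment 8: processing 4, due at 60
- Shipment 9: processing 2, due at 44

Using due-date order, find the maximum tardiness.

1

EDD (increasing due date): Shipment 7 Shipment 6 Shipment 9 Shipment 2 Shipment 4 Shipment 1 Shipment 8 Shipment 5 Shipment 3.
Shipment 7: 0→11, due 25, tardiness 0
Shipment 6: 11→26, due 42, tardiness 0
Shipment 9: 26→28, due 44, tardiness 0
Shipment 2: 28→35, due 48, tardiness 0
Shipment 4: 35→40, due 50, tardiness 0
Shipment 1: 40→56, due 55, tardiness 1
Shipment 8: 56→60, due 60, tardiness 0
Shipment 5: 60→87, due 92, tardiness 0
Shipment 3: 87→96, due 95, tardiness 1
Maximum = 1.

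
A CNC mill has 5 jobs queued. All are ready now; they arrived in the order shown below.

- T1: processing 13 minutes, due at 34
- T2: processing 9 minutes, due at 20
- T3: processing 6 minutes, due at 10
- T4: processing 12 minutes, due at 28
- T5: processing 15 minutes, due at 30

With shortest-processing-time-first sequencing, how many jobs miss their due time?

2

SPT (increasing processing time): T3 T2 T4 T1 T5.
T3: 0→6, due 10, tardiness 0
T2: 6→15, due 20, tardiness 0
T4: 15→27, due 28, tardiness 0
T1: 27→40, due 34, tardiness 6
T5: 40→55, due 30, tardiness 25
Late jobs: 2.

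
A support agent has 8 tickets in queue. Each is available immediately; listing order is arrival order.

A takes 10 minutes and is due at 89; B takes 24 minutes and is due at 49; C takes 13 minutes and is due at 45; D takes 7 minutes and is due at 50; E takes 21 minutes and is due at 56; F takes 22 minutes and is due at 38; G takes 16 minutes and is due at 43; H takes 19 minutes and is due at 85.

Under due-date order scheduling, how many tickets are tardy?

6

EDD (increasing due date): F G C B D E H A.
F: 0→22, due 38, tardiness 0
G: 22→38, due 43, tardiness 0
C: 38→51, due 45, tardiness 6
B: 51→75, due 49, tardiness 26
D: 75→82, due 50, tardiness 32
E: 82→103, due 56, tardiness 47
H: 103→122, due 85, tardiness 37
A: 122→132, due 89, tardiness 43
Late tickets: 6.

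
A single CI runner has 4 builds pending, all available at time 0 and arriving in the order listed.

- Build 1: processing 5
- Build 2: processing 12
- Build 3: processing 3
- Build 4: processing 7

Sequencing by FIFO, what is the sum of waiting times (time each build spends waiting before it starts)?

FIFO (arrival order): Build 1 Build 2 Build 3 Build 4.
Build 1: waits 0, runs 0→5
Build 2: waits 5, runs 5→17
Build 3: waits 17, runs 17→20
Build 4: waits 20, runs 20→27
Sum = 0+5+17+20 = 42.

42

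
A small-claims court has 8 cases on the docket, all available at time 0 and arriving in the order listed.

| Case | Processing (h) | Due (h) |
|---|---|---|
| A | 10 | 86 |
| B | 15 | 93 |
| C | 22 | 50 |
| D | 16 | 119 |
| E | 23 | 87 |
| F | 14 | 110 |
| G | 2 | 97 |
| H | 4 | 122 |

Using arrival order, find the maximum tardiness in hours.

FIFO (arrival order): A B C D E F G H.
A: 0→10, due 86, tardiness 0
B: 10→25, due 93, tardiness 0
C: 25→47, due 50, tardiness 0
D: 47→63, due 119, tardiness 0
E: 63→86, due 87, tardiness 0
F: 86→100, due 110, tardiness 0
G: 100→102, due 97, tardiness 5
H: 102→106, due 122, tardiness 0
Maximum = 5.

5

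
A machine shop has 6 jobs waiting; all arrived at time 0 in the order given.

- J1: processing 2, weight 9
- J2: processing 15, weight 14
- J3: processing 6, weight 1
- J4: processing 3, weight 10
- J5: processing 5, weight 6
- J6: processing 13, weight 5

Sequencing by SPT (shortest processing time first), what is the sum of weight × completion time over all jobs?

SPT (increasing processing time): J1 J4 J5 J3 J6 J2.
J1: finishes 2, weight 9, w·C = 18
J4: finishes 5, weight 10, w·C = 50
J5: finishes 10, weight 6, w·C = 60
J3: finishes 16, weight 1, w·C = 16
J6: finishes 29, weight 5, w·C = 145
J2: finishes 44, weight 14, w·C = 616
Sum = 18+50+60+16+145+616 = 905.

905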